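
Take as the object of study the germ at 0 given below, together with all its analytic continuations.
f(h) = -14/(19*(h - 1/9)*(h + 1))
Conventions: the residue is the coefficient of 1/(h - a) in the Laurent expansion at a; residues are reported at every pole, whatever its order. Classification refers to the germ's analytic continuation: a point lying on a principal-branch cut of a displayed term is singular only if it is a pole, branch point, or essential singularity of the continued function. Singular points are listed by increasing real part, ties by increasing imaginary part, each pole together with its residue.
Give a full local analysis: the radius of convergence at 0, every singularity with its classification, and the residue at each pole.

Radius of convergence at 0: 1/9.
At -1: a pole of order 1; residue 63/95.
At 1/9: a pole of order 1; residue -63/95.

Denominator factor (h + 1): pole of order 1 at -1, modulus 1.
Denominator factor (h - 1/9): pole of order 1 at 1/9, modulus 1/9.
The radius of convergence is the smallest modulus among the singular points: 1/9.
At the order-1 pole -1 set g(h) = (h - (-1))*f(h) = -14/(19*(h - 1/9)).
Simple pole: residue = g(a) at a = -1, which is 63/95.
At the order-1 pole 1/9 set g(h) = (h - (1/9))*f(h) = -14/(19*(h + 1)).
Simple pole: residue = g(a) at a = 1/9, which is -63/95.
List the singular points by increasing real part (a conjugate pair: the negative imaginary part first).


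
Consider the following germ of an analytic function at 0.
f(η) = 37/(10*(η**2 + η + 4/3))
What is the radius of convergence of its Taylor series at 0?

Denominator factor (η**2 + η + 4/3): discriminant -13/3, complex-conjugate roots (-1/2) + ((1/6)*sqrt(39))*i and (-1/2) - ((1/6)*sqrt(39))*i; poles of order 1, moduli (2/3)*sqrt(3) and (2/3)*sqrt(3).
The radius of convergence is the smallest modulus among the singular points: (2/3)*sqrt(3).

The radius of convergence is (2/3)*sqrt(3).


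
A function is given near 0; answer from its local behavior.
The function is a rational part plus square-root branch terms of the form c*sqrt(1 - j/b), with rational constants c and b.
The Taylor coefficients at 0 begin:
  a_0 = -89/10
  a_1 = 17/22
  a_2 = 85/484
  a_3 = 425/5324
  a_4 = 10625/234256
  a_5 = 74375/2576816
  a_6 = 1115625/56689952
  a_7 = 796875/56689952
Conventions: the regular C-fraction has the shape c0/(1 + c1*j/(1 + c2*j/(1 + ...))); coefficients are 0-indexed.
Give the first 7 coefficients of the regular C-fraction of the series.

Taylor coefficients (read off): a_0 = -89/10, a_1 = 17/22, a_2 = 85/484, a_3 = 425/5324, a_4 = 10625/234256, a_5 = 74375/2576816, a_6 = 1115625/56689952.
c0 = a_0 = -89/10. Peel one level at a time: if S = 1 + c*j/S' with S'(0) = 1, then c is the j-coefficient of S and S' = c*j/(S - 1).
S_1 = c0/f = 1 + (85/979)*j + (52275/1916882)*j^2 + ...; c1 = 85/979.
S_2 = c1*j/(S_1 - 1) = 1 + (-615/1958)*j + (-25/484)*j^2 + ...; c2 = -615/1958.
S_3 = c2*j/(S_2 - 1) = 1 + (-445/2706)*j + (-349325/7322436)*j^2 + ...; c3 = -445/2706.
S_4 = c3*j/(S_3 - 1) = 1 + (-785/2706)*j + (-25/484)*j^2 + ...; c4 = -785/2706.
S_5 = c4*j/(S_4 - 1) = 1 + (-615/3454)*j + (-587325/11930116)*j^2 + ...; c5 = -615/3454.
S_6 = c5*j/(S_5 - 1) = 1 + (-955/3454)*j + ...; c6 = -955/3454.

The regular C-fraction coefficients are [-89/10, 85/979, -615/1958, -445/2706, -785/2706, -615/3454, -955/3454].


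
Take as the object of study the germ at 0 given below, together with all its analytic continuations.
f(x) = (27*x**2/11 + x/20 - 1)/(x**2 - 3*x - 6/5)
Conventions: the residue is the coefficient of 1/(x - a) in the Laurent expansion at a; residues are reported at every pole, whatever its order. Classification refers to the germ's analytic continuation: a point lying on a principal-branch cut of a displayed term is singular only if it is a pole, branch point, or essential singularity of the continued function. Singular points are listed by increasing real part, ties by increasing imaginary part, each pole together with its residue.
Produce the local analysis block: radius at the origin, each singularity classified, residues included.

Denominator factor (x**2 - 3*x - 6/5): discriminant 69/5, real irrational roots 3/2 + (1/10)*sqrt(345) and 3/2 - (1/10)*sqrt(345); poles of order 1, moduli 3/2 + (1/10)*sqrt(345) and -3/2 + (1/10)*sqrt(345).
The radius of convergence is the smallest modulus among the singular points: -3/2 + (1/10)*sqrt(345).
The factor x**2 - 3*x - 6/5 splits as (x - a)(x - a') with a = 3/2 - (1/10)*sqrt(345), a' = 3/2 + (1/10)*sqrt(345). At the order-1 pole a set g(x) = (x - a)*f(x) = [27*x**2/11 + x/20 - 1] / (x - a').
Simple pole: residue = g(a) at a = 3/2 - (1/10)*sqrt(345), which is 1631/440 - (5749/30360)*sqrt(345).
The factor x**2 - 3*x - 6/5 splits as (x - a)(x - a') with a = 3/2 + (1/10)*sqrt(345), a' = 3/2 - (1/10)*sqrt(345). At the order-1 pole a set g(x) = (x - a)*f(x) = [27*x**2/11 + x/20 - 1] / (x - a').
Simple pole: residue = g(a) at a = 3/2 + (1/10)*sqrt(345), which is 1631/440 + (5749/30360)*sqrt(345).
List the singular points by increasing real part (a conjugate pair: the negative imaginary part first).

Radius of convergence at 0: -3/2 + (1/10)*sqrt(345).
At 3/2 - (1/10)*sqrt(345): a pole of order 1; residue 1631/440 - (5749/30360)*sqrt(345).
At 3/2 + (1/10)*sqrt(345): a pole of order 1; residue 1631/440 + (5749/30360)*sqrt(345).


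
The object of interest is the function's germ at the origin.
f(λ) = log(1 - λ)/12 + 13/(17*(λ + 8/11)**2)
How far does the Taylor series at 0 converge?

The radius of convergence is 8/11.

Denominator factor (λ + 8/11)^2: pole of order 2 at -8/11, modulus 8/11.
Branch term (1/12)*log(1 - λ/(1)): its argument vanishes at λ = 1, a logarithmic branch point, modulus 1.
The radius of convergence is the smallest modulus among the singular points: 8/11.


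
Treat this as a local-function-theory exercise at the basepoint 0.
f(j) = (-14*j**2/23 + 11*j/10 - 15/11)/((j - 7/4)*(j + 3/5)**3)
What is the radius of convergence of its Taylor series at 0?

The radius of convergence is 3/5.

Denominator factor (j + 3/5)^3: pole of order 3 at -3/5, modulus 3/5.
Denominator factor (j - 7/4): pole of order 1 at 7/4, modulus 7/4.
The radius of convergence is the smallest modulus among the singular points: 3/5.


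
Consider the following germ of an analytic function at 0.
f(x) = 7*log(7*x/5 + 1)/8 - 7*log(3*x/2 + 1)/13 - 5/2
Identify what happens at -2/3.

The term (-7/13)*log(1 - x/(-2/3)) has argument 1 - -2/3/(-2/3) = 0 at -2/3: a logarithmic (infinitely-sheeted) branch point; the remaining terms are analytic or single-valued there.

The point is a logarithmic branch point.


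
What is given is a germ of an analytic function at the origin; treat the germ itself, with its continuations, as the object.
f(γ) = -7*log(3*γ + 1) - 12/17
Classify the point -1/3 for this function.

The point is a logarithmic branch point.

The term (-7)*log(1 - γ/(-1/3)) has argument 1 - -1/3/(-1/3) = 0 at -1/3: a logarithmic (infinitely-sheeted) branch point; the remaining terms are analytic or single-valued there.


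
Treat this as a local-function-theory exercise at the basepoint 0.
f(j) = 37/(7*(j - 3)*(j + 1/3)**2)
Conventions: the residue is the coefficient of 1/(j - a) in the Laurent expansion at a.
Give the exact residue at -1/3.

The residue is -333/700.

At the order-2 pole -1/3 set g(j) = (j - (-1/3))^2*f(j) = 37/(7*(j - 3)).
Order-2 pole: residue = g'(a); g'(-1/3) = -333/700, so the residue is -333/700.


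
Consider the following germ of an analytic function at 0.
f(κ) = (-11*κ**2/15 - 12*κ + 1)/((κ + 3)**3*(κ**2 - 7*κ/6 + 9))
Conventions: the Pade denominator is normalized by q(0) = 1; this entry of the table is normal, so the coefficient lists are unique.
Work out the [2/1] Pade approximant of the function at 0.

The Pade approximant has numerator coefficients [1/243, -1834061/35974449, 8781817/539616735]; denominator coefficients [1, 3850591/7994322].

Taylor coefficients needed (expand at 0): a_0 = 1/243, a_1 = -695/13122, a_2 = 148043/3542940, a_3 = -3850591/191318760.
Write the denominator as Q(κ) = 1 + q1*κ. Requiring Q*f - P = O(κ^4) with deg P <= 2 kills the coefficients of κ^3..κ^3 in Q*f:
  κ^3: a_3 + q1*a_2 = 0, i.e. -3850591/191318760 + (148043/3542940)*q1 = 0.
Solving this linear system: q1 = 3850591/7994322.
The numerator is Q*f truncated at degree 2: P0 = a_0 = 1/243; P1 = a_1 + q1*a_0 = -1834061/35974449; P2 = a_2 + q1*a_1 = 8781817/539616735.


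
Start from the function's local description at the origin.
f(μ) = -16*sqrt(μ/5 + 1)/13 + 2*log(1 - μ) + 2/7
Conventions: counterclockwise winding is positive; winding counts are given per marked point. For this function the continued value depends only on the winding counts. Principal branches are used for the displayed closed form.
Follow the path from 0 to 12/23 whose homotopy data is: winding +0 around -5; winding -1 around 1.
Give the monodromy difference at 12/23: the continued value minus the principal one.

The rational part is single-valued and drops out of the difference; each branch term changes only by its own monodromy.
(-16/13)*sqrt(1 - μ/(-5)): winding +0 is even, the square root returns to the same sheet, contribution 0.
(2)*log(1 - μ/(1)): each positive loop around 1 adds 2*pi*i to the log, so winding -1 contributes (2)*(-1)*2*pi*i = -(4)*pi*i.
Summing the contributions at μ = 12/23 gives -(4)*pi*i.

Continued minus principal equals -(4)*pi*i.


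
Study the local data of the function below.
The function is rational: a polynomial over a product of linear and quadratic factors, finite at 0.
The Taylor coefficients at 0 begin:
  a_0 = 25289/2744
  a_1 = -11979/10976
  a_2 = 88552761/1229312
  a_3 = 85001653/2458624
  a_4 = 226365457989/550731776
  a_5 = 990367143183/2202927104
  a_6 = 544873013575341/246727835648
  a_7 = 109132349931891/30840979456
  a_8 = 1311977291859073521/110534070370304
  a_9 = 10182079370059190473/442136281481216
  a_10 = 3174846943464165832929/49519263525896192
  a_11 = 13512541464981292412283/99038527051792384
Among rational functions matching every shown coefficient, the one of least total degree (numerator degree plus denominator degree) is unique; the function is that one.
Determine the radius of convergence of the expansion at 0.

The radius of convergence is -7/16 + (3/176)*sqrt(2849).

No rational of total degree below 10 reproduces all 12 coefficients; solving the [2/8] Pade equations on them gives f(w) = (9*w**2/7 + 21*w/16 - 19/18)/((w + 2/3)**2*(w**2 + 7*w/8 - 7/11)**3), whose expansion matches every shown term.
Denominator factor (w**2 + 7*w/8 - 7/11)^3: discriminant 2331/704, real irrational roots -7/16 + (3/176)*sqrt(2849) and -7/16 - (3/176)*sqrt(2849); poles of order 3, moduli -7/16 + (3/176)*sqrt(2849) and 7/16 + (3/176)*sqrt(2849).
Denominator factor (w + 2/3)^2: pole of order 2 at -2/3, modulus 2/3.
The radius of convergence is the smallest modulus among the singular points: -7/16 + (3/176)*sqrt(2849).


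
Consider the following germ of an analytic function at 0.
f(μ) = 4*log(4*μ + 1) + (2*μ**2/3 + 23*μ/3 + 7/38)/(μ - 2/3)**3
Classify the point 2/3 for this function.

The denominator factor μ - 2/3 vanishes at 2/3 and appears to the power 3; the numerator there equals 5737/1026, nonzero, and no other factor vanishes.
The branch terms are analytic at this point.
Hence a pole whose order is the multiplicity, 3.

The point is a pole of order 3.


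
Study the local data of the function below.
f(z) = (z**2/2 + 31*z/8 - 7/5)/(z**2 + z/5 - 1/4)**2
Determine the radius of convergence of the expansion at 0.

The radius of convergence is -1/10 + (1/10)*sqrt(26).

Denominator factor (z**2 + z/5 - 1/4)^2: discriminant 26/25, real irrational roots -1/10 + (1/10)*sqrt(26) and -1/10 - (1/10)*sqrt(26); poles of order 2, moduli -1/10 + (1/10)*sqrt(26) and 1/10 + (1/10)*sqrt(26).
The radius of convergence is the smallest modulus among the singular points: -1/10 + (1/10)*sqrt(26).


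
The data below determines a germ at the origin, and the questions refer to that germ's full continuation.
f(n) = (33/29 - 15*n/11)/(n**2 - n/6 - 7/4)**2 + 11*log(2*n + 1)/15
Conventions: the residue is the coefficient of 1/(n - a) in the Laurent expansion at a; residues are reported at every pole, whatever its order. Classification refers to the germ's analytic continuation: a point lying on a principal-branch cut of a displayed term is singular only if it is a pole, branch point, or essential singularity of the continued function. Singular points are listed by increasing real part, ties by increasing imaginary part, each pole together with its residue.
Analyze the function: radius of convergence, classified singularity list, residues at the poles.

Denominator factor (n**2 - n/6 - 7/4)^2: discriminant 253/36, real irrational roots 1/12 + (1/12)*sqrt(253) and 1/12 - (1/12)*sqrt(253); poles of order 2, moduli 1/12 + (1/12)*sqrt(253) and -1/12 + (1/12)*sqrt(253).
Branch term (11/15)*log(1 - n/(-1/2)): its argument vanishes at n = -1/2, a logarithmic branch point, modulus 1/2.
The radius of convergence is the smallest modulus among the singular points: 1/2.
The branch term is analytic at 1/12 - (1/12)*sqrt(253) and contributes nothing to the residue; only the rational part matters.
The factor n**2 - n/6 - 7/4 splits as (n - a)(n - a') with a = 1/12 - (1/12)*sqrt(253), a' = 1/12 + (1/12)*sqrt(253). At the order-2 pole a set g(n) = (n - a)^2*(rational part) = [33/29 - 15*n/11] / (n - a')^2.
Order-2 pole: residue = g'(a); g'(1/12 - (1/12)*sqrt(253)) = (141156/20418871)*sqrt(253), so the residue is (141156/20418871)*sqrt(253).
The branch term is analytic at 1/12 + (1/12)*sqrt(253) and contributes nothing to the residue; only the rational part matters.
The factor n**2 - n/6 - 7/4 splits as (n - a)(n - a') with a = 1/12 + (1/12)*sqrt(253), a' = 1/12 - (1/12)*sqrt(253). At the order-2 pole a set g(n) = (n - a)^2*(rational part) = [33/29 - 15*n/11] / (n - a')^2.
Order-2 pole: residue = g'(a); g'(1/12 + (1/12)*sqrt(253)) = -(141156/20418871)*sqrt(253), so the residue is -(141156/20418871)*sqrt(253).
List the singular points by increasing real part (a conjugate pair: the negative imaginary part first).

Radius of convergence at 0: 1/2.
At 1/12 - (1/12)*sqrt(253): a pole of order 2; residue (141156/20418871)*sqrt(253).
At -1/2: a logarithmic branch point.
At 1/12 + (1/12)*sqrt(253): a pole of order 2; residue -(141156/20418871)*sqrt(253).


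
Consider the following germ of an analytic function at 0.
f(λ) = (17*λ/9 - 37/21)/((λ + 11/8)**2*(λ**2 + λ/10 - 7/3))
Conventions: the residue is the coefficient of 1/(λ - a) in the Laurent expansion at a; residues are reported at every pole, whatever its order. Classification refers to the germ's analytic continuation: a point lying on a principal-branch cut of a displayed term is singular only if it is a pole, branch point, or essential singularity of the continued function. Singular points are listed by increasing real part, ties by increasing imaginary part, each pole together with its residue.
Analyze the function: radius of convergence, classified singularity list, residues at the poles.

Denominator factor (λ + 11/8)^2: pole of order 2 at -11/8, modulus 11/8.
Denominator factor (λ**2 + λ/10 - 7/3): discriminant 2803/300, real irrational roots -1/20 + (1/60)*sqrt(8409) and -1/20 - (1/60)*sqrt(8409); poles of order 1, moduli -1/20 + (1/60)*sqrt(8409) and 1/20 + (1/60)*sqrt(8409).
The radius of convergence is the smallest modulus among the singular points: 11/8.
The factor λ**2 + λ/10 - 7/3 splits as (λ - a)(λ - a') with a = -1/20 - (1/60)*sqrt(8409), a' = -1/20 + (1/60)*sqrt(8409). At the order-1 pole a set g(λ) = (λ - a)*f(λ) = [(17*λ/9 - 37/21)/(λ + 11/8)**2] / (λ - a').
Simple pole: residue = g(a) at a = -1/20 - (1/60)*sqrt(8409), which is 122388640/6515229 + (1244263520/6087395629)*sqrt(8409).
At the order-2 pole -11/8 set g(λ) = (λ - (-11/8))^2*f(λ) = (17*λ/9 - 37/21)/(λ**2 + λ/10 - 7/3).
Order-2 pole: residue = g'(a); g'(-11/8) = -244777280/6515229, so the residue is -244777280/6515229.
The factor λ**2 + λ/10 - 7/3 splits as (λ - a)(λ - a') with a = -1/20 + (1/60)*sqrt(8409), a' = -1/20 - (1/60)*sqrt(8409). At the order-1 pole a set g(λ) = (λ - a)*f(λ) = [(17*λ/9 - 37/21)/(λ + 11/8)**2] / (λ - a').
Simple pole: residue = g(a) at a = -1/20 + (1/60)*sqrt(8409), which is 122388640/6515229 - (1244263520/6087395629)*sqrt(8409).
List the singular points by increasing real part (a conjugate pair: the negative imaginary part first).

Radius of convergence at 0: 11/8.
At -1/20 - (1/60)*sqrt(8409): a pole of order 1; residue 122388640/6515229 + (1244263520/6087395629)*sqrt(8409).
At -11/8: a pole of order 2; residue -244777280/6515229.
At -1/20 + (1/60)*sqrt(8409): a pole of order 1; residue 122388640/6515229 - (1244263520/6087395629)*sqrt(8409).


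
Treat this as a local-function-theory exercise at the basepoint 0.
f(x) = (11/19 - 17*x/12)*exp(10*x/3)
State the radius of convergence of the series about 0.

The factor exp(10*x/3) is entire and contributes no finite singular point.
The polynomial part has no poles.
No finite singular points: the Taylor series at 0 converges everywhere.

The radius of convergence is infinite.


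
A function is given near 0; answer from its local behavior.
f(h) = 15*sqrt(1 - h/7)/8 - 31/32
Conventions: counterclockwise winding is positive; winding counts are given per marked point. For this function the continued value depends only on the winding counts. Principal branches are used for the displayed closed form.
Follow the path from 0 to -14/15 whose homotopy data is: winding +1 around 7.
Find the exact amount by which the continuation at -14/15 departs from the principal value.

Continued minus principal equals -(1/4)*sqrt(255).

The rational part is single-valued and drops out of the difference; each branch term changes only by its own monodromy.
(15/8)*sqrt(1 - h/(7)): winding +1 is odd, the square root flips sign, contributing -2*(15/8)*sqrt(1 - (-14/15)/(7)) = -2*(15/8)*sqrt(17/15) = -(1/4)*sqrt(255).
Summing the contributions at h = -14/15 gives -(1/4)*sqrt(255).


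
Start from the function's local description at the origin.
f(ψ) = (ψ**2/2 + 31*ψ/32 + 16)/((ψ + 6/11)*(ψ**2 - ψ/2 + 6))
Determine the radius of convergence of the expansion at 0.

The radius of convergence is 6/11.

Denominator factor (ψ + 6/11): pole of order 1 at -6/11, modulus 6/11.
Denominator factor (ψ**2 - ψ/2 + 6): discriminant -95/4, complex-conjugate roots (1/4) + ((1/4)*sqrt(95))*i and (1/4) - ((1/4)*sqrt(95))*i; poles of order 1, moduli sqrt(6) and sqrt(6).
The radius of convergence is the smallest modulus among the singular points: 6/11.


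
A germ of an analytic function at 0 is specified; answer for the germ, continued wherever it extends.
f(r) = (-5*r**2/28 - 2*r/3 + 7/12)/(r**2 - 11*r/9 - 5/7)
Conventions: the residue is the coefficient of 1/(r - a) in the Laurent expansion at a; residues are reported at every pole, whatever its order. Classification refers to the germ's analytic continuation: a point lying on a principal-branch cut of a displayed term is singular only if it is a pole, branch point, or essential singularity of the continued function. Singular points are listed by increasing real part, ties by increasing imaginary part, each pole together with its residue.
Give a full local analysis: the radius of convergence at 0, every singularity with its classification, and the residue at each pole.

Radius of convergence at 0: -11/18 + (1/126)*sqrt(17269).
At 11/18 - (1/126)*sqrt(17269): a pole of order 1; residue -223/504 + (2699/8703576)*sqrt(17269).
At 11/18 + (1/126)*sqrt(17269): a pole of order 1; residue -223/504 - (2699/8703576)*sqrt(17269).

Denominator factor (r**2 - 11*r/9 - 5/7): discriminant 2467/567, real irrational roots 11/18 + (1/126)*sqrt(17269) and 11/18 - (1/126)*sqrt(17269); poles of order 1, moduli 11/18 + (1/126)*sqrt(17269) and -11/18 + (1/126)*sqrt(17269).
The radius of convergence is the smallest modulus among the singular points: -11/18 + (1/126)*sqrt(17269).
The factor r**2 - 11*r/9 - 5/7 splits as (r - a)(r - a') with a = 11/18 - (1/126)*sqrt(17269), a' = 11/18 + (1/126)*sqrt(17269). At the order-1 pole a set g(r) = (r - a)*f(r) = [-5*r**2/28 - 2*r/3 + 7/12] / (r - a').
Simple pole: residue = g(a) at a = 11/18 - (1/126)*sqrt(17269), which is -223/504 + (2699/8703576)*sqrt(17269).
The factor r**2 - 11*r/9 - 5/7 splits as (r - a)(r - a') with a = 11/18 + (1/126)*sqrt(17269), a' = 11/18 - (1/126)*sqrt(17269). At the order-1 pole a set g(r) = (r - a)*f(r) = [-5*r**2/28 - 2*r/3 + 7/12] / (r - a').
Simple pole: residue = g(a) at a = 11/18 + (1/126)*sqrt(17269), which is -223/504 - (2699/8703576)*sqrt(17269).
List the singular points by increasing real part (a conjugate pair: the negative imaginary part first).


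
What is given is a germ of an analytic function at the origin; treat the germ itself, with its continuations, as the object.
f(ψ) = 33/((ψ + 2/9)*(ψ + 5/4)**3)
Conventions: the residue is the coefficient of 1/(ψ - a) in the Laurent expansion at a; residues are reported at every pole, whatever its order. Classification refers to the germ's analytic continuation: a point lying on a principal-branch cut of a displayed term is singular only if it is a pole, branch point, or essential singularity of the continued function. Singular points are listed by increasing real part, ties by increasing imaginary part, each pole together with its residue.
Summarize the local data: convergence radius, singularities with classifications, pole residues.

Radius of convergence at 0: 2/9.
At -5/4: a pole of order 3; residue -1539648/50653.
At -2/9: a pole of order 1; residue 1539648/50653.

Denominator factor (ψ + 2/9): pole of order 1 at -2/9, modulus 2/9.
Denominator factor (ψ + 5/4)^3: pole of order 3 at -5/4, modulus 5/4.
The radius of convergence is the smallest modulus among the singular points: 2/9.
At the order-3 pole -5/4 set g(ψ) = (ψ - (-5/4))^3*f(ψ) = 33/(ψ + 2/9).
Order-3 pole: residue = g''(a)/2; g''(-5/4) = -3079296/50653, so the residue is -1539648/50653.
At the order-1 pole -2/9 set g(ψ) = (ψ - (-2/9))*f(ψ) = 33/(ψ + 5/4)**3.
Simple pole: residue = g(a) at a = -2/9, which is 1539648/50653.
List the singular points by increasing real part (a conjugate pair: the negative imaginary part first).


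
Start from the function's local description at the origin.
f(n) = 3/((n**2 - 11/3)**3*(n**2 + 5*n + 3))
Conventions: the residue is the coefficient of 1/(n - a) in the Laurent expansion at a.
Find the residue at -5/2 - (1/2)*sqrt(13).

The factor n**2 + 5*n + 3 splits as (n - a)(n - a') with a = -5/2 - (1/2)*sqrt(13), a' = -5/2 + (1/2)*sqrt(13). At the order-1 pole a set g(n) = (n - a)*f(n) = [3/(n**2 - 11/3)**3] / (n - a').
Simple pole: residue = g(a) at a = -5/2 - (1/2)*sqrt(13), which is -8019/614125 + (1134/319345)*sqrt(13).

The residue is -8019/614125 + (1134/319345)*sqrt(13).


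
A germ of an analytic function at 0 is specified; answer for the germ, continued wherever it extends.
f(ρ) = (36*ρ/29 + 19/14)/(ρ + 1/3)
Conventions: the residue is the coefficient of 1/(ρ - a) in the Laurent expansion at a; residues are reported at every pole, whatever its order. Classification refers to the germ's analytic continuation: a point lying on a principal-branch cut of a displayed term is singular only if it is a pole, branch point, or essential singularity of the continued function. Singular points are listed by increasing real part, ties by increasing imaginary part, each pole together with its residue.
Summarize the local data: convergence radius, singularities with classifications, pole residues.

Denominator factor (ρ + 1/3): pole of order 1 at -1/3, modulus 1/3.
The radius of convergence is the smallest modulus among the singular points: 1/3.
At the order-1 pole -1/3 set g(ρ) = (ρ - (-1/3))*f(ρ) = 36*ρ/29 + 19/14.
Simple pole: residue = g(a) at a = -1/3, which is 383/406.

Radius of convergence at 0: 1/3.
At -1/3: a pole of order 1; residue 383/406.


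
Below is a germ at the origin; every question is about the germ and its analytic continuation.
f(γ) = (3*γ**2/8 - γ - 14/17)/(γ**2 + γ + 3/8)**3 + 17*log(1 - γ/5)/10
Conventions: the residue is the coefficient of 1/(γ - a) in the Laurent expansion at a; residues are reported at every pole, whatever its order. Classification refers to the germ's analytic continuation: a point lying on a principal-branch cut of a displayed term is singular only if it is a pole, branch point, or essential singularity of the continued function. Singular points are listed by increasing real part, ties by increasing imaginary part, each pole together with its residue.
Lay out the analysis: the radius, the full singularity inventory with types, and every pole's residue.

Radius of convergence at 0: (1/4)*sqrt(6).
At (-1/2) - ((1/4)*sqrt(2))*i: a pole of order 3; residue -((699/136)*sqrt(2))*i.
At (-1/2) + ((1/4)*sqrt(2))*i: a pole of order 3; residue ((699/136)*sqrt(2))*i.
At 5: a logarithmic branch point.

Denominator factor (γ**2 + γ + 3/8)^3: discriminant -1/2, complex-conjugate roots (-1/2) + ((1/4)*sqrt(2))*i and (-1/2) - ((1/4)*sqrt(2))*i; poles of order 3, moduli (1/4)*sqrt(6) and (1/4)*sqrt(6).
Branch term (17/10)*log(1 - γ/(5)): its argument vanishes at γ = 5, a logarithmic branch point, modulus 5.
The radius of convergence is the smallest modulus among the singular points: (1/4)*sqrt(6).
The branch term is analytic at (-1/2) - ((1/4)*sqrt(2))*i and contributes nothing to the residue; only the rational part matters.
The factor γ**2 + γ + 3/8 splits as (γ - a)(γ - a') with a = (-1/2) - ((1/4)*sqrt(2))*i, a' = (-1/2) + ((1/4)*sqrt(2))*i. At the order-3 pole a set g(γ) = (γ - a)^3*(rational part) = [3*γ**2/8 - γ - 14/17] / (γ - a')^3.
Order-3 pole: residue = g''(a)/2; g''((-1/2) - ((1/4)*sqrt(2))*i) = -((699/68)*sqrt(2))*i, so the residue is -((699/136)*sqrt(2))*i.
The branch term is analytic at (-1/2) + ((1/4)*sqrt(2))*i and contributes nothing to the residue; only the rational part matters.
The factor γ**2 + γ + 3/8 splits as (γ - a)(γ - a') with a = (-1/2) + ((1/4)*sqrt(2))*i, a' = (-1/2) - ((1/4)*sqrt(2))*i. At the order-3 pole a set g(γ) = (γ - a)^3*(rational part) = [3*γ**2/8 - γ - 14/17] / (γ - a')^3.
Order-3 pole: residue = g''(a)/2; g''((-1/2) + ((1/4)*sqrt(2))*i) = ((699/68)*sqrt(2))*i, so the residue is ((699/136)*sqrt(2))*i.
List the singular points by increasing real part (a conjugate pair: the negative imaginary part first).


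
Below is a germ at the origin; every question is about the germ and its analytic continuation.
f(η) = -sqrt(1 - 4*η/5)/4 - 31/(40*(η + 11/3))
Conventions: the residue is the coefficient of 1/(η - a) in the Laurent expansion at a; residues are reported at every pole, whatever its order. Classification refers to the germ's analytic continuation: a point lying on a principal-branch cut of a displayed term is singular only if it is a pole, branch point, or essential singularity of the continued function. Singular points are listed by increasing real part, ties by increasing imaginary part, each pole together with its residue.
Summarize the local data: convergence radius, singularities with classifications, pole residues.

Denominator factor (η + 11/3): pole of order 1 at -11/3, modulus 11/3.
Branch term (-1/4)*sqrt(1 - η/(5/4)): its argument vanishes at η = 5/4, a square-root branch point, modulus 5/4.
The radius of convergence is the smallest modulus among the singular points: 5/4.
The branch term is analytic at -11/3 and contributes nothing to the residue; only the rational part matters.
At the order-1 pole -11/3 set g(η) = (η - (-11/3))*(rational part) = -31/40.
Simple pole: residue = g(a) at a = -11/3, which is -31/40.
List the singular points by increasing real part (a conjugate pair: the negative imaginary part first).

Radius of convergence at 0: 5/4.
At -11/3: a pole of order 1; residue -31/40.
At 5/4: an algebraic (square-root) branch point.


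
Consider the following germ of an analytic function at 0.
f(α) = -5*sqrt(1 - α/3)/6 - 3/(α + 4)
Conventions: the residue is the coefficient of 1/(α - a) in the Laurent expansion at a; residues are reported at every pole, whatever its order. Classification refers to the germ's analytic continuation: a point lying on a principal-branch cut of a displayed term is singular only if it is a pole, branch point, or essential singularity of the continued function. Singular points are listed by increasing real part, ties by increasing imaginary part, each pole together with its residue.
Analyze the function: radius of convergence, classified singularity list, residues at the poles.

Radius of convergence at 0: 3.
At -4: a pole of order 1; residue -3.
At 3: an algebraic (square-root) branch point.

Denominator factor (α + 4): pole of order 1 at -4, modulus 4.
Branch term (-5/6)*sqrt(1 - α/(3)): its argument vanishes at α = 3, a square-root branch point, modulus 3.
The radius of convergence is the smallest modulus among the singular points: 3.
The branch term is analytic at -4 and contributes nothing to the residue; only the rational part matters.
At the order-1 pole -4 set g(α) = (α - (-4))*(rational part) = -3.
Simple pole: residue = g(a) at a = -4, which is -3.
List the singular points by increasing real part (a conjugate pair: the negative imaginary part first).


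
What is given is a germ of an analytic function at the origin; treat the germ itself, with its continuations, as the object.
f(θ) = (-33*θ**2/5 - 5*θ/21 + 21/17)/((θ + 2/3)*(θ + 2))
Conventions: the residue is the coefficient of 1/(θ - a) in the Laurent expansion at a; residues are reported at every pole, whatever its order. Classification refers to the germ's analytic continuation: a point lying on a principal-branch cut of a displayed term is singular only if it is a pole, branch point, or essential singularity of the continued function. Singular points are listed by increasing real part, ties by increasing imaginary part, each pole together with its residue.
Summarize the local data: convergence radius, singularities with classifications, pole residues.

Radius of convergence at 0: 2/3.
At -2: a pole of order 1; residue 44069/2380.
At -2/3: a pole of order 1; residue -8243/7140.

Denominator factor (θ + 2/3): pole of order 1 at -2/3, modulus 2/3.
Denominator factor (θ + 2): pole of order 1 at -2, modulus 2.
The radius of convergence is the smallest modulus among the singular points: 2/3.
At the order-1 pole -2 set g(θ) = (θ - (-2))*f(θ) = (-33*θ**2/5 - 5*θ/21 + 21/17)/(θ + 2/3).
Simple pole: residue = g(a) at a = -2, which is 44069/2380.
At the order-1 pole -2/3 set g(θ) = (θ - (-2/3))*f(θ) = (-33*θ**2/5 - 5*θ/21 + 21/17)/(θ + 2).
Simple pole: residue = g(a) at a = -2/3, which is -8243/7140.
List the singular points by increasing real part (a conjugate pair: the negative imaginary part first).


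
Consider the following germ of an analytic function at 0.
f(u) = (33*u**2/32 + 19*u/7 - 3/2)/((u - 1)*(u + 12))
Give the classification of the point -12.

The point is a pole of order 1.

The denominator factor u + 12 vanishes at -12 and appears to the power 1; the numerator there equals 801/7, nonzero, and no other factor vanishes.
Hence a pole whose order is the multiplicity, 1.


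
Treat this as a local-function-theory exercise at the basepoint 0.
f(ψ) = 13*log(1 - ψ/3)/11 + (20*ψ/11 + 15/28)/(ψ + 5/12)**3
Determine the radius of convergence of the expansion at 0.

The radius of convergence is 5/12.

Denominator factor (ψ + 5/12)^3: pole of order 3 at -5/12, modulus 5/12.
Branch term (13/11)*log(1 - ψ/(3)): its argument vanishes at ψ = 3, a logarithmic branch point, modulus 3.
The radius of convergence is the smallest modulus among the singular points: 5/12.


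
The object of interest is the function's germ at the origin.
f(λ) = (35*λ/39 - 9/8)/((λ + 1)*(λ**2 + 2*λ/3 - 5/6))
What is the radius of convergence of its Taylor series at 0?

Denominator factor (λ + 1): pole of order 1 at -1, modulus 1.
Denominator factor (λ**2 + 2*λ/3 - 5/6): discriminant 34/9, real irrational roots -1/3 + (1/6)*sqrt(34) and -1/3 - (1/6)*sqrt(34); poles of order 1, moduli -1/3 + (1/6)*sqrt(34) and 1/3 + (1/6)*sqrt(34).
The radius of convergence is the smallest modulus among the singular points: -1/3 + (1/6)*sqrt(34).

The radius of convergence is -1/3 + (1/6)*sqrt(34).


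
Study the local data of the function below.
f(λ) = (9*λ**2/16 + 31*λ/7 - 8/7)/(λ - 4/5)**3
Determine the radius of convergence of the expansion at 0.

The radius of convergence is 4/5.

Denominator factor (λ - 4/5)^3: pole of order 3 at 4/5, modulus 4/5.
The radius of convergence is the smallest modulus among the singular points: 4/5.


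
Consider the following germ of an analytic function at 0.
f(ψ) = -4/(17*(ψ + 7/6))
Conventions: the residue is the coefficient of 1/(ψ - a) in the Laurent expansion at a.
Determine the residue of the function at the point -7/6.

The residue is -4/17.

At the order-1 pole -7/6 set g(ψ) = (ψ - (-7/6))*f(ψ) = -4/17.
Simple pole: residue = g(a) at a = -7/6, which is -4/17.


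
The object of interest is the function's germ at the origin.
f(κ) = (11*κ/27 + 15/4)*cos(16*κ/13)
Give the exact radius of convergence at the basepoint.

The radius of convergence is infinite.

The factor cos(16*κ/13) is entire and contributes no finite singular point.
The polynomial part has no poles.
No finite singular points: the Taylor series at 0 converges everywhere.


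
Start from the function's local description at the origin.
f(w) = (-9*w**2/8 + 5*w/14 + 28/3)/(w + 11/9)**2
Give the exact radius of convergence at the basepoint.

Denominator factor (w + 11/9)^2: pole of order 2 at -11/9, modulus 11/9.
The radius of convergence is the smallest modulus among the singular points: 11/9.

The radius of convergence is 11/9.


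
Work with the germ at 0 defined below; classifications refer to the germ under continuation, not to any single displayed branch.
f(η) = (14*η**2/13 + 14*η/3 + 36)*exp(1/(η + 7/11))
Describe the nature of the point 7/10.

There is no denominator, hence no pole anywhere.
The essential point of exp(1/(η - (-7/11))) is -7/11, not 7/10.
So the germ continues analytically to 7/10.

The point is a regular point.


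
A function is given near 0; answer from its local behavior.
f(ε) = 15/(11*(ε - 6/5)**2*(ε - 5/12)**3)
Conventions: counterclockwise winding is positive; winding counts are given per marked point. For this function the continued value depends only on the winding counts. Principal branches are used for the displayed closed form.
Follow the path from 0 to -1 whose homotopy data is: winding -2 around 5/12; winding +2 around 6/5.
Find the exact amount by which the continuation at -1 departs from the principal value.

Continued minus principal equals 0.

The function is rational, hence single-valued: continuing it around any pole returns the same value, so the difference is 0.


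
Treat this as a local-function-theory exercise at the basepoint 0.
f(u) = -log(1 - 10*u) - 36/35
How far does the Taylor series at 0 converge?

Branch term (-1)*log(1 - u/(1/10)): its argument vanishes at u = 1/10, a logarithmic branch point, modulus 1/10.
The radius of convergence is the smallest modulus among the singular points: 1/10.

The radius of convergence is 1/10.


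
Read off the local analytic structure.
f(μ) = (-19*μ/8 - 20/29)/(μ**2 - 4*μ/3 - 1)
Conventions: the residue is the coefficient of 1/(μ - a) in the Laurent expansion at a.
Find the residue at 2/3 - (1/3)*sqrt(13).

The residue is -19/16 + (791/3016)*sqrt(13).

The factor μ**2 - 4*μ/3 - 1 splits as (μ - a)(μ - a') with a = 2/3 - (1/3)*sqrt(13), a' = 2/3 + (1/3)*sqrt(13). At the order-1 pole a set g(μ) = (μ - a)*f(μ) = [-19*μ/8 - 20/29] / (μ - a').
Simple pole: residue = g(a) at a = 2/3 - (1/3)*sqrt(13), which is -19/16 + (791/3016)*sqrt(13).


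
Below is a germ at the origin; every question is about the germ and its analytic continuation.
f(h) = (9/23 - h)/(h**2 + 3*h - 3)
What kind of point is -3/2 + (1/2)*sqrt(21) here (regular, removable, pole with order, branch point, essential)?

The denominator factor h**2 + 3*h - 3 vanishes at -3/2 + (1/2)*sqrt(21) and appears to the power 1; the numerator there equals 87/46 - (1/2)*sqrt(21), nonzero, and no other factor vanishes.
Hence a pole whose order is the multiplicity, 1.

The point is a pole of order 1.


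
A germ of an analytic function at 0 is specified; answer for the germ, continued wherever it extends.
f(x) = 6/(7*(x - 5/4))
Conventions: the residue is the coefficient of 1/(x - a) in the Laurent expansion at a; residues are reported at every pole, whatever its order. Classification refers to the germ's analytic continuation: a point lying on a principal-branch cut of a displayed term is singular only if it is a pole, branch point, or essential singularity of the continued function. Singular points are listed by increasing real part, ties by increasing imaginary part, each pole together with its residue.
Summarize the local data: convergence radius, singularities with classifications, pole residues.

Denominator factor (x - 5/4): pole of order 1 at 5/4, modulus 5/4.
The radius of convergence is the smallest modulus among the singular points: 5/4.
At the order-1 pole 5/4 set g(x) = (x - (5/4))*f(x) = 6/7.
Simple pole: residue = g(a) at a = 5/4, which is 6/7.

Radius of convergence at 0: 5/4.
At 5/4: a pole of order 1; residue 6/7.


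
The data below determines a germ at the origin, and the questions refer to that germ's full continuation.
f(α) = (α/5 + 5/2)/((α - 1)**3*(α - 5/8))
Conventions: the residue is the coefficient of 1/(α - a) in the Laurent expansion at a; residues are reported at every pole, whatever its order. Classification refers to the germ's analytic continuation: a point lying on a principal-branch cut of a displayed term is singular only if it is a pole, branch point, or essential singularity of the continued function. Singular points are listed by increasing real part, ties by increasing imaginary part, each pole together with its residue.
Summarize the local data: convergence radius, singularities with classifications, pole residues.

Radius of convergence at 0: 5/8.
At 5/8: a pole of order 1; residue -448/9.
At 1: a pole of order 3; residue 448/9.

Denominator factor (α - 5/8): pole of order 1 at 5/8, modulus 5/8.
Denominator factor (α - 1)^3: pole of order 3 at 1, modulus 1.
The radius of convergence is the smallest modulus among the singular points: 5/8.
At the order-1 pole 5/8 set g(α) = (α - (5/8))*f(α) = (α/5 + 5/2)/(α - 1)**3.
Simple pole: residue = g(a) at a = 5/8, which is -448/9.
At the order-3 pole 1 set g(α) = (α - (1))^3*f(α) = (α/5 + 5/2)/(α - 5/8).
Order-3 pole: residue = g''(a)/2; g''(1) = 896/9, so the residue is 448/9.
List the singular points by increasing real part (a conjugate pair: the negative imaginary part first).


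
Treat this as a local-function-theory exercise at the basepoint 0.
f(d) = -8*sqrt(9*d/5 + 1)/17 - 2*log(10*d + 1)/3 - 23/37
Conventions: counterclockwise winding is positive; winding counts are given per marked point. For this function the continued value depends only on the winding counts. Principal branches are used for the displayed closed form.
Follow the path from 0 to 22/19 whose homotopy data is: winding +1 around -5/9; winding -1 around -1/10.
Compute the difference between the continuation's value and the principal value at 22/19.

The rational part is single-valued and drops out of the difference; each branch term changes only by its own monodromy.
(-8/17)*sqrt(1 - d/(-5/9)): winding +1 is odd, the square root flips sign, contributing -2*(-8/17)*sqrt(1 - (22/19)/(-5/9)) = -2*(-8/17)*sqrt(293/95) = (16/1615)*sqrt(27835).
(-2/3)*log(1 - d/(-1/10)): each positive loop around -1/10 adds 2*pi*i to the log, so winding -1 contributes (-2/3)*(-1)*2*pi*i = (4/3)*pi*i.
Summing the contributions at d = 22/19 gives ((16/1615)*sqrt(27835)) + ((4/3)*pi)*i.

Continued minus principal equals ((16/1615)*sqrt(27835)) + ((4/3)*pi)*i.


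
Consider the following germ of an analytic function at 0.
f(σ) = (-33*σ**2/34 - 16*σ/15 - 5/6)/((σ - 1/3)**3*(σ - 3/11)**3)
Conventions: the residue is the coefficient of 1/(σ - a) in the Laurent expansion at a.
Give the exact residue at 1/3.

At the order-3 pole 1/3 set g(σ) = (σ - (1/3))^3*f(σ) = (-33*σ**2/34 - 16*σ/15 - 5/6)/(σ - 3/11)**3.
Order-3 pole: residue = g''(a)/2; g''(1/3) = -310711302/17, so the residue is -155355651/17.

The residue is -155355651/17.
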